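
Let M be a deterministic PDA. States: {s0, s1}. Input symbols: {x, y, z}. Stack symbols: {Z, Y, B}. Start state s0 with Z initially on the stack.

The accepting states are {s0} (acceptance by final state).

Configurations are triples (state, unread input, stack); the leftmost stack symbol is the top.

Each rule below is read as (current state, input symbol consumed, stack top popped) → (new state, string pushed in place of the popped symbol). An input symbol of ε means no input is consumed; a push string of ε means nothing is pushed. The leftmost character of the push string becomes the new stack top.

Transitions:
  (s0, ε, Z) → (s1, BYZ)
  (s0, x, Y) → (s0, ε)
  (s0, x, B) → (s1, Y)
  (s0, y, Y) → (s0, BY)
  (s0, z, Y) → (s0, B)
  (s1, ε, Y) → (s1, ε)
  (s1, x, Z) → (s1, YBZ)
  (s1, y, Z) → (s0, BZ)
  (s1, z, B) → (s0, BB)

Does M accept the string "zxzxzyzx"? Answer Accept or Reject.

(s0, zxzxzyzx, Z) ⊢ (s1, zxzxzyzx, BYZ) ⊢ (s0, xzxzyzx, BBYZ) ⊢ (s1, zxzyzx, YBYZ) ⊢ (s1, zxzyzx, BYZ) ⊢ (s0, xzyzx, BBYZ) ⊢ (s1, zyzx, YBYZ) ⊢ (s1, zyzx, BYZ) ⊢ (s0, yzx, BBYZ)
No transition applies at (s0, yzx, BBYZ); input not fully consumed.

Reject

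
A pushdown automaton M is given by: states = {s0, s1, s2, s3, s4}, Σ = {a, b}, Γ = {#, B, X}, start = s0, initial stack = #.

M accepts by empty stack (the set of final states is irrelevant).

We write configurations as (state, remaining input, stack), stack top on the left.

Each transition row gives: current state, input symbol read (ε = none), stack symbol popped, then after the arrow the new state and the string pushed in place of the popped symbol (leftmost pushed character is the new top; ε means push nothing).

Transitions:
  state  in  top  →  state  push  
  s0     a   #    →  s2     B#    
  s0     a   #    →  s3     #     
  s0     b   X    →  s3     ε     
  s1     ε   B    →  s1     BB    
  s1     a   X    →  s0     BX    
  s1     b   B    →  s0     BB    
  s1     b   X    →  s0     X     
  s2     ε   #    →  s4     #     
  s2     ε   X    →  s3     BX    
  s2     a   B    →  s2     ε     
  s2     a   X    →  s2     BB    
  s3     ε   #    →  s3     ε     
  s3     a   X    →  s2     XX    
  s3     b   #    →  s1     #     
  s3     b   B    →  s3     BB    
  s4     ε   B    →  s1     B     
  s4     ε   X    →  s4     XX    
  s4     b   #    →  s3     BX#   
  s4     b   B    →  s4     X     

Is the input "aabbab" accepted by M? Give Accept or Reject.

No computation consumes all input and empties the stack.

Reject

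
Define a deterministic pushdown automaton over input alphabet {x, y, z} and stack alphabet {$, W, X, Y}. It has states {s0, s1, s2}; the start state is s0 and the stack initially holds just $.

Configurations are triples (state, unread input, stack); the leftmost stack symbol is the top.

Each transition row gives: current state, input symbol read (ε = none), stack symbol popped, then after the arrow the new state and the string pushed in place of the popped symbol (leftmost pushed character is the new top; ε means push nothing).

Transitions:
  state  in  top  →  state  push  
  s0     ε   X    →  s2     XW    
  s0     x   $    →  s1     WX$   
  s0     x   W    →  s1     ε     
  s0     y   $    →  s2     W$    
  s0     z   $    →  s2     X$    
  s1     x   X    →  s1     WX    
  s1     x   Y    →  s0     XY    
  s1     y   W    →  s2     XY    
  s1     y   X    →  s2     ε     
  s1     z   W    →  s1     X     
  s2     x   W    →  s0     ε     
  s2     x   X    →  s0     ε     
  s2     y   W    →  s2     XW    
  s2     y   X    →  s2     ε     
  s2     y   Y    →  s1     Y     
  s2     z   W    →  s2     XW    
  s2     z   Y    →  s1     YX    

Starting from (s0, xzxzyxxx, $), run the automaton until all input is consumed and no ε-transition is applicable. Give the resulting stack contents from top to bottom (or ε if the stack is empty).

$

(s0, xzxzyxxx, $)
  read x, top $: go to s1, push WX$ → (s1, zxzyxxx, WX$)
  read z, top W: go to s1, push X → (s1, xzyxxx, XX$)
  read x, top X: go to s1, push WX → (s1, zyxxx, WXX$)
  read z, top W: go to s1, push X → (s1, yxxx, XXX$)
  read y, top X: go to s2, push ε → (s2, xxx, XX$)
  read x, top X: go to s0, push ε → (s0, xx, X$)
  ε-move, top X: go to s2, push XW → (s2, xx, XW$)
  read x, top X: go to s0, push ε → (s0, x, W$)
  read x, top W: go to s1, push ε → (s1, ε, $)
All input consumed in state s1 with stack $.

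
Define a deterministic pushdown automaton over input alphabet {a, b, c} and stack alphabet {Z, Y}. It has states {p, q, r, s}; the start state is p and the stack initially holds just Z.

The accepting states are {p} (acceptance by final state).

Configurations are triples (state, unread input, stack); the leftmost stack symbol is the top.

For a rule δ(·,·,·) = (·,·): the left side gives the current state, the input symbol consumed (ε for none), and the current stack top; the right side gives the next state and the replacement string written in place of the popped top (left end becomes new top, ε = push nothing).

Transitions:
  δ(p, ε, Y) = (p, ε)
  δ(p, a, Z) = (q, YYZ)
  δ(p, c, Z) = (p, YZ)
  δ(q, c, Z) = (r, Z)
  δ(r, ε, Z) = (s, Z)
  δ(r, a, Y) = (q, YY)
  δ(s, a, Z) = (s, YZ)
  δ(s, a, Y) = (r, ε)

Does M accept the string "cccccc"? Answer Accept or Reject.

(p, cccccc, Z) ⊢ (p, ccccc, YZ) ⊢ (p, ccccc, Z) ⊢ (p, cccc, YZ) ⊢ (p, cccc, Z) ⊢ (p, ccc, YZ) ⊢ (p, ccc, Z) ⊢ (p, cc, YZ) ⊢ (p, cc, Z) ⊢ (p, c, YZ) ⊢ (p, c, Z) ⊢ (p, ε, YZ)
All input consumed; state p ∈ F.

Accept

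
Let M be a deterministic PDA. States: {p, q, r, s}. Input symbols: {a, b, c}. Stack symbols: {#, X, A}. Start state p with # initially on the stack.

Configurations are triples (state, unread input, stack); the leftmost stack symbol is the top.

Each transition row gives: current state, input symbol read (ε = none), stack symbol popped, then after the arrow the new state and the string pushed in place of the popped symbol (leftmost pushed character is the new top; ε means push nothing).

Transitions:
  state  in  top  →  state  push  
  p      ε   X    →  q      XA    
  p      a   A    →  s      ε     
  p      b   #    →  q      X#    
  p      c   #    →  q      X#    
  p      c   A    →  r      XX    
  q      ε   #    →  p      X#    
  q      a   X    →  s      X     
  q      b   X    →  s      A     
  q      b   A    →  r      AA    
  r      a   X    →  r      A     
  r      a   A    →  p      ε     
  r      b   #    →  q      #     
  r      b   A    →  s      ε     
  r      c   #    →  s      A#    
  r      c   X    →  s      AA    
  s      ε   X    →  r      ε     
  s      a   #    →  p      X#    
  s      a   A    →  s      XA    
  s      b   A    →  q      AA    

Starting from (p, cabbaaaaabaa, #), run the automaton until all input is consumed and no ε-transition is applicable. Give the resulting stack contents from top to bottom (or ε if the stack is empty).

A#

(p, cabbaaaaabaa, #) ⊢ (q, abbaaaaabaa, X#) ⊢ (s, bbaaaaabaa, X#) ⊢ (r, bbaaaaabaa, #) ⊢ (q, baaaaabaa, #) ⊢ (p, baaaaabaa, X#) ⊢ (q, baaaaabaa, XA#) ⊢ (s, aaaaabaa, AA#) ⊢ (s, aaaabaa, XAA#) ⊢ (r, aaaabaa, AA#) ⊢ (p, aaabaa, A#) ⊢ (s, aabaa, #) ⊢ (p, abaa, X#) ⊢ (q, abaa, XA#) ⊢ (s, baa, XA#) ⊢ (r, baa, A#) ⊢ (s, aa, #) ⊢ (p, a, X#) ⊢ (q, a, XA#) ⊢ (s, ε, XA#) ⊢ (r, ε, A#)
All input consumed in state r with stack A#.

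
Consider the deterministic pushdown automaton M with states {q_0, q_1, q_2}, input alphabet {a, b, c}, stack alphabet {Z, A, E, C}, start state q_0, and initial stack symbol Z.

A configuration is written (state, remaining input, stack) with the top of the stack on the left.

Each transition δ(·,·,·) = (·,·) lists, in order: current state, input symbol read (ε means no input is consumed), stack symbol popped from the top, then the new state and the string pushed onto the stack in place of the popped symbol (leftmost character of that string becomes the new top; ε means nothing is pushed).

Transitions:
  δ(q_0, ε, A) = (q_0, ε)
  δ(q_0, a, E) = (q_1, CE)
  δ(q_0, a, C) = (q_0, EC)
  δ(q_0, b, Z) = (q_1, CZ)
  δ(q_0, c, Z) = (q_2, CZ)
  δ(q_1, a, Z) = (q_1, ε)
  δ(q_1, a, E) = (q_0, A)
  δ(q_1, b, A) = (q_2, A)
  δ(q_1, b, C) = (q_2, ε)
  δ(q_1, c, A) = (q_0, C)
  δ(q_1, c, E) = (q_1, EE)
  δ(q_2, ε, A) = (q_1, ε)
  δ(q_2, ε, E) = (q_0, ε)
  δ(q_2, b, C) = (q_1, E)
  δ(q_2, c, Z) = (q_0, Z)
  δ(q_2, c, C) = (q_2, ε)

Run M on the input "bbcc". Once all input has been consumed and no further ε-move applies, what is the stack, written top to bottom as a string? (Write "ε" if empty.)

(q_0, bbcc, Z)
  read b, top Z: go to q_1, push CZ → (q_1, bcc, CZ)
  read b, top C: go to q_2, push ε → (q_2, cc, Z)
  read c, top Z: go to q_0, push Z → (q_0, c, Z)
  read c, top Z: go to q_2, push CZ → (q_2, ε, CZ)
All input consumed in state q_2 with stack CZ.

CZ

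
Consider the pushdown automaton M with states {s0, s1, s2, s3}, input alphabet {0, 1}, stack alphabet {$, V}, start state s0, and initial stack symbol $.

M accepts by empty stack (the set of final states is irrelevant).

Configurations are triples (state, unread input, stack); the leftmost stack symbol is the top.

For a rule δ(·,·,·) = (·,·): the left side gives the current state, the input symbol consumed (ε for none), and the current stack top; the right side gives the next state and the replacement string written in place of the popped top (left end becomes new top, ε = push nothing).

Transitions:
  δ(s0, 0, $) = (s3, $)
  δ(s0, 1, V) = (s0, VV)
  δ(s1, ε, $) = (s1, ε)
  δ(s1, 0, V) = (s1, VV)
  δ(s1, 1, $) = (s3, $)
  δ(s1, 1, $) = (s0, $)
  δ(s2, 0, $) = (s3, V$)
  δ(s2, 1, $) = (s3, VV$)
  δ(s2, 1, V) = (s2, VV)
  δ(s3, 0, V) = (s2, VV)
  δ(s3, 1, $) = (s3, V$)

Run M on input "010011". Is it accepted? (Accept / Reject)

No computation consumes all input and empties the stack.

Reject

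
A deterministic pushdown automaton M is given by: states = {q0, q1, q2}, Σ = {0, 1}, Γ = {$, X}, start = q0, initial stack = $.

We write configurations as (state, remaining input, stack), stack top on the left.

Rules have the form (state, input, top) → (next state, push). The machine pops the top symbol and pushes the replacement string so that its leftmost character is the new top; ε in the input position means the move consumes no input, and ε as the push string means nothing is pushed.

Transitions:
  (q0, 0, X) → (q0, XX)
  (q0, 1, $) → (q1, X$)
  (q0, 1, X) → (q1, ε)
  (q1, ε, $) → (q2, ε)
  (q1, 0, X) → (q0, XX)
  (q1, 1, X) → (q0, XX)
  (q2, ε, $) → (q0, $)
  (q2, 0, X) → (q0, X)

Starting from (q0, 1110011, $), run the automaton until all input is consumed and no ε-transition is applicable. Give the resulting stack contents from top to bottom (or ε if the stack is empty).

(q0, 1110011, $)
  read 1, top $: go to q1, push X$ → (q1, 110011, X$)
  read 1, top X: go to q0, push XX → (q0, 10011, XX$)
  read 1, top X: go to q1, push ε → (q1, 0011, X$)
  read 0, top X: go to q0, push XX → (q0, 011, XX$)
  read 0, top X: go to q0, push XX → (q0, 11, XXX$)
  read 1, top X: go to q1, push ε → (q1, 1, XX$)
  read 1, top X: go to q0, push XX → (q0, ε, XXX$)
All input consumed in state q0 with stack XXX$.

XXX$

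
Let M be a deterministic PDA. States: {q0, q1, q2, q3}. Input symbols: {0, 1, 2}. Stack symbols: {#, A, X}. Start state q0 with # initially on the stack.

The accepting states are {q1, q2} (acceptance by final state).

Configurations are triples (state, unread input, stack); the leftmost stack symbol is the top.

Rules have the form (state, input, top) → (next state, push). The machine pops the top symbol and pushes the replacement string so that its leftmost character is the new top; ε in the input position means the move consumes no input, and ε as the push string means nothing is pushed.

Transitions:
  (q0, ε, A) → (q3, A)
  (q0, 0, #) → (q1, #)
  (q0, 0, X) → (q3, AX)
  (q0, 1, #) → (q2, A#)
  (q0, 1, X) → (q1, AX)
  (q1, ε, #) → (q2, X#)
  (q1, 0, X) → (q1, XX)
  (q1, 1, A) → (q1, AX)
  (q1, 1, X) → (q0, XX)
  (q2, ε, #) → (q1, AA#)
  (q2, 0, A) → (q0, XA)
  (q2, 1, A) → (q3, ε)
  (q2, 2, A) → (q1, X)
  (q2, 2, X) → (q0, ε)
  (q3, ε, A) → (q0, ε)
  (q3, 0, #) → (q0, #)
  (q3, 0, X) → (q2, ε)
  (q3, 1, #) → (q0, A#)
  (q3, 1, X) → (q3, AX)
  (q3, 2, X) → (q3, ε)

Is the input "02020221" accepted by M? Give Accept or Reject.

Reject

(q0, 02020221, #)
  read 0, top #: go to q1, push # → (q1, 2020221, #)
  ε-move, top #: go to q2, push X# → (q2, 2020221, X#)
  read 2, top X: go to q0, push ε → (q0, 020221, #)
  read 0, top #: go to q1, push # → (q1, 20221, #)
  ε-move, top #: go to q2, push X# → (q2, 20221, X#)
  read 2, top X: go to q0, push ε → (q0, 0221, #)
  read 0, top #: go to q1, push # → (q1, 221, #)
  ε-move, top #: go to q2, push X# → (q2, 221, X#)
  read 2, top X: go to q0, push ε → (q0, 21, #)
No transition applies at (q0, 21, #); input not fully consumed.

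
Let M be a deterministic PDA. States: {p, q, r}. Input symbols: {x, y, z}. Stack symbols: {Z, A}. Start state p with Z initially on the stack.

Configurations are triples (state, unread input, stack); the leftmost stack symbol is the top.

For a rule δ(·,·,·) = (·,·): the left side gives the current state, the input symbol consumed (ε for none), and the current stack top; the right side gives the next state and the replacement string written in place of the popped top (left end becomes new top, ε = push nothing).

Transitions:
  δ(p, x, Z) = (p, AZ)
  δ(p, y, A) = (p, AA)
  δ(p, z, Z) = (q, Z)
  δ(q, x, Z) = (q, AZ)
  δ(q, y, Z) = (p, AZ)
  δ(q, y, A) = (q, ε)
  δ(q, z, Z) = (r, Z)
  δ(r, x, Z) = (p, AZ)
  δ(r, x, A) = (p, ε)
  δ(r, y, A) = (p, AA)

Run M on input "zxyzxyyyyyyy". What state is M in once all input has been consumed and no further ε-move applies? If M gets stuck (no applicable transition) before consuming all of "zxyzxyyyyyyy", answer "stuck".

(p, zxyzxyyyyyyy, Z) ⊢ (q, xyzxyyyyyyy, Z) ⊢ (q, yzxyyyyyyy, AZ) ⊢ (q, zxyyyyyyy, Z) ⊢ (r, xyyyyyyy, Z) ⊢ (p, yyyyyyy, AZ) ⊢ (p, yyyyyy, AAZ) ⊢ (p, yyyyy, AAAZ) ⊢ (p, yyyy, AAAAZ) ⊢ (p, yyy, AAAAAZ) ⊢ (p, yy, AAAAAAZ) ⊢ (p, y, AAAAAAAZ) ⊢ (p, ε, AAAAAAAAZ)
All input consumed; M is in state p.

p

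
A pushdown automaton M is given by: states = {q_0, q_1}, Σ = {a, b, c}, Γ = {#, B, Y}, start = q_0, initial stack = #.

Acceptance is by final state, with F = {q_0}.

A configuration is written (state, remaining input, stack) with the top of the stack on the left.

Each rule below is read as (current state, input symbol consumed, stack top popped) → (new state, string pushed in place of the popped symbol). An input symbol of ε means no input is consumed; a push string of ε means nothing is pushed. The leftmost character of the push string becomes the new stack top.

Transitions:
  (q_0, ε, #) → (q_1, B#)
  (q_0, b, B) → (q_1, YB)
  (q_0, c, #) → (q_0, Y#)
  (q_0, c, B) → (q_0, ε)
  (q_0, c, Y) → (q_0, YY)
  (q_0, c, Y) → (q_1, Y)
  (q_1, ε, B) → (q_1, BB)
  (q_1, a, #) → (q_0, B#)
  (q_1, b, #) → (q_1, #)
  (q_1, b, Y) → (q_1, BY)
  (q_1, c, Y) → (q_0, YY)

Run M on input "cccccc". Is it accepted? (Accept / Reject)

Accept

One accepting computation: (q_0, cccccc, #) ⊢ (q_0, ccccc, Y#) ⊢ (q_0, cccc, YY#) ⊢ (q_0, ccc, YYY#) ⊢ (q_0, cc, YYYY#) ⊢ (q_0, c, YYYYY#) ⊢ (q_0, ε, YYYYYY#)
All input consumed and state q_0 ∈ F.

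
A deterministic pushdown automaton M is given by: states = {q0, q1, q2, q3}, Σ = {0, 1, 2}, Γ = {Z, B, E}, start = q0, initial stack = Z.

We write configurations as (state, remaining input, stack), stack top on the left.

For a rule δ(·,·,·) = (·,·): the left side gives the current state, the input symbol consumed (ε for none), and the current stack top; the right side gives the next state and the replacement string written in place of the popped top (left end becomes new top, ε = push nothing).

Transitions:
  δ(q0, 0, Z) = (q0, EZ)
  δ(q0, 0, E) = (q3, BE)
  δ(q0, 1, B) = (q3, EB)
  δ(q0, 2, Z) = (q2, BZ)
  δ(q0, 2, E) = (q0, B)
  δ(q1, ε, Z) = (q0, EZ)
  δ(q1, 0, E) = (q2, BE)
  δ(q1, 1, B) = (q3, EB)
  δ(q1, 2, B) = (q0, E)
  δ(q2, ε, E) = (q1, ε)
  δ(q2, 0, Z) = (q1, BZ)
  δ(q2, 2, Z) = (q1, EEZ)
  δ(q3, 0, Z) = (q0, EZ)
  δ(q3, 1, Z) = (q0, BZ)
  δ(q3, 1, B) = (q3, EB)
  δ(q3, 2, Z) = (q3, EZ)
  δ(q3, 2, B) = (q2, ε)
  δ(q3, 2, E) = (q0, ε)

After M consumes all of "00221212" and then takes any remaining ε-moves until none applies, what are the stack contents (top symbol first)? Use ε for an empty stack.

(q0, 00221212, Z) ⊢ (q0, 0221212, EZ) ⊢ (q3, 221212, BEZ) ⊢ (q2, 21212, EZ) ⊢ (q1, 21212, Z) ⊢ (q0, 21212, EZ) ⊢ (q0, 1212, BZ) ⊢ (q3, 212, EBZ) ⊢ (q0, 12, BZ) ⊢ (q3, 2, EBZ) ⊢ (q0, ε, BZ)
All input consumed in state q0 with stack BZ.

BZ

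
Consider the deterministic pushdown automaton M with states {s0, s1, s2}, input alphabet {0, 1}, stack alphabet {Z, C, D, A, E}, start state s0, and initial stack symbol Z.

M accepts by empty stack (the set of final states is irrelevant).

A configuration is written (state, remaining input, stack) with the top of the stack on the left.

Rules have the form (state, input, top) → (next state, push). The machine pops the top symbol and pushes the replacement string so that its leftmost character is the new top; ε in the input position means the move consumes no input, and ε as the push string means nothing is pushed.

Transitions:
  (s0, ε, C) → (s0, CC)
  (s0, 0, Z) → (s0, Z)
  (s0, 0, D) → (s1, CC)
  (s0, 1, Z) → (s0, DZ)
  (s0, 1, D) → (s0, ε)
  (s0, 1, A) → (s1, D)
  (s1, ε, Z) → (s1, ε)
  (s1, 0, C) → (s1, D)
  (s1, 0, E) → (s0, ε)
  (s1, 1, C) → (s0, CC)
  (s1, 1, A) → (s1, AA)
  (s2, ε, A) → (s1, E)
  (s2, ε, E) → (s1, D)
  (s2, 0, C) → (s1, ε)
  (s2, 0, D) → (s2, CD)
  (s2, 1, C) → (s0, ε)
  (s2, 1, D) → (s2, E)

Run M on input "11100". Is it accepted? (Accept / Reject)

(s0, 11100, Z)
  read 1, top Z: go to s0, push DZ → (s0, 1100, DZ)
  read 1, top D: go to s0, push ε → (s0, 100, Z)
  read 1, top Z: go to s0, push DZ → (s0, 00, DZ)
  read 0, top D: go to s1, push CC → (s1, 0, CCZ)
  read 0, top C: go to s1, push D → (s1, ε, DCZ)
All input consumed; stack is DCZ, not empty, and no further ε-move applies.

Reject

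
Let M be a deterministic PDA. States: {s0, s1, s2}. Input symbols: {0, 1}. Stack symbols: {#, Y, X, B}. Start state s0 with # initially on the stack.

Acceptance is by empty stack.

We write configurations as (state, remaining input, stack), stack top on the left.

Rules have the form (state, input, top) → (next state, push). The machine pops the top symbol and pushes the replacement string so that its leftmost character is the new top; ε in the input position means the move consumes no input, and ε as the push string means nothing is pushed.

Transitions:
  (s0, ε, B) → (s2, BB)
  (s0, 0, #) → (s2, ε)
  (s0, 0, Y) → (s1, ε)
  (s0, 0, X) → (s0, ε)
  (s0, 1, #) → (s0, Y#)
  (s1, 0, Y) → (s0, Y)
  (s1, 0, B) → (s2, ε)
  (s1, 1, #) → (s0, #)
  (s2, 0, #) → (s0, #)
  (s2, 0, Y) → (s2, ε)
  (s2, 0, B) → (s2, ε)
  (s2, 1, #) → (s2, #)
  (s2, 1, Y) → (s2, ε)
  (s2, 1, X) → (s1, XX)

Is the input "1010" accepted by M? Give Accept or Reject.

(s0, 1010, #)
  read 1, top #: go to s0, push Y# → (s0, 010, Y#)
  read 0, top Y: go to s1, push ε → (s1, 10, #)
  read 1, top #: go to s0, push # → (s0, 0, #)
  read 0, top #: go to s2, push ε → (s2, ε, ε)
All input consumed and the stack is empty.

Accept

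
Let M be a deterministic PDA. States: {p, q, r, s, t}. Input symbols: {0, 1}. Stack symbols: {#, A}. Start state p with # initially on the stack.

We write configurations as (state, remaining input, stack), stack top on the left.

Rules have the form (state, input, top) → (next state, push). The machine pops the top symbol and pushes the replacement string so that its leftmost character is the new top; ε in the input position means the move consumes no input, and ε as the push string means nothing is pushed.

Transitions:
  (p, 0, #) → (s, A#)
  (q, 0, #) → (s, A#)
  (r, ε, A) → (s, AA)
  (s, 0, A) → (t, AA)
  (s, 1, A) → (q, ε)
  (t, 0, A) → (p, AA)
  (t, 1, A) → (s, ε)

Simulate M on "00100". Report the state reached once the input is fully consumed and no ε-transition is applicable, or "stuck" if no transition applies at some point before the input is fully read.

(p, 00100, #)
  read 0, top #: go to s, push A# → (s, 0100, A#)
  read 0, top A: go to t, push AA → (t, 100, AA#)
  read 1, top A: go to s, push ε → (s, 00, A#)
  read 0, top A: go to t, push AA → (t, 0, AA#)
  read 0, top A: go to p, push AA → (p, ε, AAA#)
All input consumed; M is in state p.

p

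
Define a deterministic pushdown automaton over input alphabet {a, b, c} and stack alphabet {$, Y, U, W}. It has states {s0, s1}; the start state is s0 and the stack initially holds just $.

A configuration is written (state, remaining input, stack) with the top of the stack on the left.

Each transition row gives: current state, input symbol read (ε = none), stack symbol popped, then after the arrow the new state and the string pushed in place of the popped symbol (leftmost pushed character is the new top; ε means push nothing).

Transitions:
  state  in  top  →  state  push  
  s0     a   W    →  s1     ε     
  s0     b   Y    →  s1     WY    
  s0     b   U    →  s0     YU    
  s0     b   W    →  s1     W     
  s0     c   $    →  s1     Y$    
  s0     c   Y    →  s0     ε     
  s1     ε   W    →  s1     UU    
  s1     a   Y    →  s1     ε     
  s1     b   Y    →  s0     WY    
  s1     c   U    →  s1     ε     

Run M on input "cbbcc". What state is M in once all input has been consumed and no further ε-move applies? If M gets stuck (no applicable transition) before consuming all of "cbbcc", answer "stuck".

s1

(s0, cbbcc, $) ⊢ (s1, bbcc, Y$) ⊢ (s0, bcc, WY$) ⊢ (s1, cc, WY$) ⊢ (s1, cc, UUY$) ⊢ (s1, c, UY$) ⊢ (s1, ε, Y$)
All input consumed; M is in state s1.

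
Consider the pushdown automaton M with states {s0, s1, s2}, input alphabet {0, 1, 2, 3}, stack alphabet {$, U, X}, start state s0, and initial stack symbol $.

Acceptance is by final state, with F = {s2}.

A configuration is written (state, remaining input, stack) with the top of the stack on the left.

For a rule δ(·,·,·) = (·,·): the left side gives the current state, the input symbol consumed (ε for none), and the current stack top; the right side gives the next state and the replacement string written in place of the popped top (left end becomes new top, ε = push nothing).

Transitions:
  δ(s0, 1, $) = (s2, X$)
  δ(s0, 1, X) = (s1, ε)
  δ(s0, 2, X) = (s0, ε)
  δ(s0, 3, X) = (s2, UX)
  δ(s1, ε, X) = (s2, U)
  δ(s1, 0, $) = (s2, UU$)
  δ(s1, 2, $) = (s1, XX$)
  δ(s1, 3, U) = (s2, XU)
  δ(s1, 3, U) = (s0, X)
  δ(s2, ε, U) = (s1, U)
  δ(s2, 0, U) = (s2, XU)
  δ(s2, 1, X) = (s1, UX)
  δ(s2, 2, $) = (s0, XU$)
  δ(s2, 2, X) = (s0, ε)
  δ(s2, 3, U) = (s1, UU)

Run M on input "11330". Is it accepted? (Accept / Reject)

Accept

One accepting computation: (s0, 11330, $) ⊢ (s2, 1330, X$) ⊢ (s1, 330, UX$) ⊢ (s0, 30, XX$) ⊢ (s2, 0, UXX$) ⊢ (s2, ε, XUXX$)
All input consumed and state s2 ∈ F.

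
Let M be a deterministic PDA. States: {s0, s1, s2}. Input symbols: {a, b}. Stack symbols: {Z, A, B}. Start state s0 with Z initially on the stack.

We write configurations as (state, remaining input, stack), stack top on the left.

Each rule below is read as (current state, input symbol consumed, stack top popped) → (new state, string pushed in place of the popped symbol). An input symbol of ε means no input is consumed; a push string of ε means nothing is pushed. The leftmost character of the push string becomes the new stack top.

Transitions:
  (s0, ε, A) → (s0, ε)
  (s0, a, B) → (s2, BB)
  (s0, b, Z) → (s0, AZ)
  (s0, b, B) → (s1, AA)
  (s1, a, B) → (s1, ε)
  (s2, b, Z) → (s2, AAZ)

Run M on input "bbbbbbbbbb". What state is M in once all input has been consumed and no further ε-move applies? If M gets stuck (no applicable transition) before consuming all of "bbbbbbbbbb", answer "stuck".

s0

(s0, bbbbbbbbbb, Z)
  read b, top Z: go to s0, push AZ → (s0, bbbbbbbbb, AZ)
  ε-move, top A: go to s0, push ε → (s0, bbbbbbbbb, Z)
  read b, top Z: go to s0, push AZ → (s0, bbbbbbbb, AZ)
  ε-move, top A: go to s0, push ε → (s0, bbbbbbbb, Z)
  read b, top Z: go to s0, push AZ → (s0, bbbbbbb, AZ)
  ε-move, top A: go to s0, push ε → (s0, bbbbbbb, Z)
  read b, top Z: go to s0, push AZ → (s0, bbbbbb, AZ)
  ε-move, top A: go to s0, push ε → (s0, bbbbbb, Z)
  read b, top Z: go to s0, push AZ → (s0, bbbbb, AZ)
  ε-move, top A: go to s0, push ε → (s0, bbbbb, Z)
  read b, top Z: go to s0, push AZ → (s0, bbbb, AZ)
  ε-move, top A: go to s0, push ε → (s0, bbbb, Z)
  read b, top Z: go to s0, push AZ → (s0, bbb, AZ)
  ε-move, top A: go to s0, push ε → (s0, bbb, Z)
  read b, top Z: go to s0, push AZ → (s0, bb, AZ)
  ε-move, top A: go to s0, push ε → (s0, bb, Z)
  read b, top Z: go to s0, push AZ → (s0, b, AZ)
  ε-move, top A: go to s0, push ε → (s0, b, Z)
  read b, top Z: go to s0, push AZ → (s0, ε, AZ)
  ε-move, top A: go to s0, push ε → (s0, ε, Z)
All input consumed; M is in state s0.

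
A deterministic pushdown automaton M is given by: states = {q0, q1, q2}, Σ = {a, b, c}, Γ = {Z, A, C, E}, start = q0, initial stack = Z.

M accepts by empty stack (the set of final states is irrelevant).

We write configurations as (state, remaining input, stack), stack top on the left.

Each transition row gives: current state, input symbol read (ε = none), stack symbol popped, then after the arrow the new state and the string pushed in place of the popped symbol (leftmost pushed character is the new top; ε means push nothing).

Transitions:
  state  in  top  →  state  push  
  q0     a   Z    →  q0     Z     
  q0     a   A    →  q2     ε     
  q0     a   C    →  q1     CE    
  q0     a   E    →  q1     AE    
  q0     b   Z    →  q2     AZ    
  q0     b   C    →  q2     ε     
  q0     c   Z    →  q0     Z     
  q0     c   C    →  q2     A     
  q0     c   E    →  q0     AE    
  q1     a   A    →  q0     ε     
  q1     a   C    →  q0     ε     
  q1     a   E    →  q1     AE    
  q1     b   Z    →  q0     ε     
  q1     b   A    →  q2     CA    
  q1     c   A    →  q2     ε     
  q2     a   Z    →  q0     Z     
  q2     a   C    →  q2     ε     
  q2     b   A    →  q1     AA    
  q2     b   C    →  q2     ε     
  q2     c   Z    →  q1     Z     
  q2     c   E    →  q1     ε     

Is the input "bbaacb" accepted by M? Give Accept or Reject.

(q0, bbaacb, Z) ⊢ (q2, baacb, AZ) ⊢ (q1, aacb, AAZ) ⊢ (q0, acb, AZ) ⊢ (q2, cb, Z) ⊢ (q1, b, Z) ⊢ (q0, ε, ε)
All input consumed and the stack is empty.

Accept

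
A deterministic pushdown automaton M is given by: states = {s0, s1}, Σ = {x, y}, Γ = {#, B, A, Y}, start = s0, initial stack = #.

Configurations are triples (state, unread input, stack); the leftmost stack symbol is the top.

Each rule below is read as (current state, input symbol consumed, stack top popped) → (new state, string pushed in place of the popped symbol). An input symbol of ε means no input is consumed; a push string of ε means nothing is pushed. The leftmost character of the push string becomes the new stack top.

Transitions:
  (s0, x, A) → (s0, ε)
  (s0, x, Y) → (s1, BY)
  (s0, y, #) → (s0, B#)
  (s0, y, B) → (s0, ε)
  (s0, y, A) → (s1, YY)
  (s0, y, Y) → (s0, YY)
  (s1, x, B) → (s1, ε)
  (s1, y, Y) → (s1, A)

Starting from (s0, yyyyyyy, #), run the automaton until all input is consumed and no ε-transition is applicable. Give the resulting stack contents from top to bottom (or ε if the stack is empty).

(s0, yyyyyyy, #) ⊢ (s0, yyyyyy, B#) ⊢ (s0, yyyyy, #) ⊢ (s0, yyyy, B#) ⊢ (s0, yyy, #) ⊢ (s0, yy, B#) ⊢ (s0, y, #) ⊢ (s0, ε, B#)
All input consumed in state s0 with stack B#.

B#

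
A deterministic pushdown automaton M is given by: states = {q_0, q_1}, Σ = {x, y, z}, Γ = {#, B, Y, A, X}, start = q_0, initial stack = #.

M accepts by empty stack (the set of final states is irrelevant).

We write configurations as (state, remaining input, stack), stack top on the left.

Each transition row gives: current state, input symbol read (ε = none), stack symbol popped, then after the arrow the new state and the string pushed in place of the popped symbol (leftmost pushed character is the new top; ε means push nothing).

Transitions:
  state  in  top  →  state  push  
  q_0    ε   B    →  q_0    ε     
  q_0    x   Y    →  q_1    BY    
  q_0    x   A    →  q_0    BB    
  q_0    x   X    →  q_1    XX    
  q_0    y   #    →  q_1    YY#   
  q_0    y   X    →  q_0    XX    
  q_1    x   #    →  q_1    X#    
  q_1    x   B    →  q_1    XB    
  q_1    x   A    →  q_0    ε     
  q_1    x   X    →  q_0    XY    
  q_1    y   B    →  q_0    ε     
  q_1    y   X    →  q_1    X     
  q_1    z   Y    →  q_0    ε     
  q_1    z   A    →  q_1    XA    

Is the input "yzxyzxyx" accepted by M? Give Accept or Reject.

Reject

(q_0, yzxyzxyx, #)
  read y, top #: go to q_1, push YY# → (q_1, zxyzxyx, YY#)
  read z, top Y: go to q_0, push ε → (q_0, xyzxyx, Y#)
  read x, top Y: go to q_1, push BY → (q_1, yzxyx, BY#)
  read y, top B: go to q_0, push ε → (q_0, zxyx, Y#)
No transition applies at (q_0, zxyx, Y#); input not fully consumed.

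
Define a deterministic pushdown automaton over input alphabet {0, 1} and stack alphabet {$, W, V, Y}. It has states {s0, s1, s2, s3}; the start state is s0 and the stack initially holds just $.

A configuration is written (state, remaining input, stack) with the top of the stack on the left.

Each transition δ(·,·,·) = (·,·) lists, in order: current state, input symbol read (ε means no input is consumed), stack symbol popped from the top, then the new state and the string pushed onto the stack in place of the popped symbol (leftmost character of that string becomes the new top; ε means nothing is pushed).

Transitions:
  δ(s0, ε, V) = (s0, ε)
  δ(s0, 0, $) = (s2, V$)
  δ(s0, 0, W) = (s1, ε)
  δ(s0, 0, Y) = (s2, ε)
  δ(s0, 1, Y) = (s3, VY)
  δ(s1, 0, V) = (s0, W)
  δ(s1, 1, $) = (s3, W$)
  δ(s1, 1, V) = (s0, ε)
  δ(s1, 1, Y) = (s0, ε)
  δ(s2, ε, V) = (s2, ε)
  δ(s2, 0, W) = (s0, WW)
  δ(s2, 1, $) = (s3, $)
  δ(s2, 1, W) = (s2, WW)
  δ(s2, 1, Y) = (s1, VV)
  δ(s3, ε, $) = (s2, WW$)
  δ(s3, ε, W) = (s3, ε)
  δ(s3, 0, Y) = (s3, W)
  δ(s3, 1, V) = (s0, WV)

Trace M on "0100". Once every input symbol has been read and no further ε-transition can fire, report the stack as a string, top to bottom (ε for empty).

(s0, 0100, $)
  read 0, top $: go to s2, push V$ → (s2, 100, V$)
  ε-move, top V: go to s2, push ε → (s2, 100, $)
  read 1, top $: go to s3, push $ → (s3, 00, $)
  ε-move, top $: go to s2, push WW$ → (s2, 00, WW$)
  read 0, top W: go to s0, push WW → (s0, 0, WWW$)
  read 0, top W: go to s1, push ε → (s1, ε, WW$)
All input consumed in state s1 with stack WW$.

WW$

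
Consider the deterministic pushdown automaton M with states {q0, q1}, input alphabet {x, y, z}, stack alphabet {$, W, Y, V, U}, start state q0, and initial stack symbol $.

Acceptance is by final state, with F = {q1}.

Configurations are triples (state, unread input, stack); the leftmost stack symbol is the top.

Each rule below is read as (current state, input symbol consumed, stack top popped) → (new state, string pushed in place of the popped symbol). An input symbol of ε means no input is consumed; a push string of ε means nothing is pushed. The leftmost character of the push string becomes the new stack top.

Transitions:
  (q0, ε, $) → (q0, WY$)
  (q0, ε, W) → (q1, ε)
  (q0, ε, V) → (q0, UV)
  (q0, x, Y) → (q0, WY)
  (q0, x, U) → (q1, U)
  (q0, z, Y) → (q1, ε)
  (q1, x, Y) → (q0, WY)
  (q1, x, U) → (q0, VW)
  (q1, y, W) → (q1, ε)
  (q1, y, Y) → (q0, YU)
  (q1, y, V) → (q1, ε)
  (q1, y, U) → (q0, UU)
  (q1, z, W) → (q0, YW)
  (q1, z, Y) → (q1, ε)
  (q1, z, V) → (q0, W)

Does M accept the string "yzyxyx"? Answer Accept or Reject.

(q0, yzyxyx, $) ⊢ (q0, yzyxyx, WY$) ⊢ (q1, yzyxyx, Y$) ⊢ (q0, zyxyx, YU$) ⊢ (q1, yxyx, U$) ⊢ (q0, xyx, UU$) ⊢ (q1, yx, UU$) ⊢ (q0, x, UUU$) ⊢ (q1, ε, UUU$)
All input consumed; state q1 ∈ F.

Accept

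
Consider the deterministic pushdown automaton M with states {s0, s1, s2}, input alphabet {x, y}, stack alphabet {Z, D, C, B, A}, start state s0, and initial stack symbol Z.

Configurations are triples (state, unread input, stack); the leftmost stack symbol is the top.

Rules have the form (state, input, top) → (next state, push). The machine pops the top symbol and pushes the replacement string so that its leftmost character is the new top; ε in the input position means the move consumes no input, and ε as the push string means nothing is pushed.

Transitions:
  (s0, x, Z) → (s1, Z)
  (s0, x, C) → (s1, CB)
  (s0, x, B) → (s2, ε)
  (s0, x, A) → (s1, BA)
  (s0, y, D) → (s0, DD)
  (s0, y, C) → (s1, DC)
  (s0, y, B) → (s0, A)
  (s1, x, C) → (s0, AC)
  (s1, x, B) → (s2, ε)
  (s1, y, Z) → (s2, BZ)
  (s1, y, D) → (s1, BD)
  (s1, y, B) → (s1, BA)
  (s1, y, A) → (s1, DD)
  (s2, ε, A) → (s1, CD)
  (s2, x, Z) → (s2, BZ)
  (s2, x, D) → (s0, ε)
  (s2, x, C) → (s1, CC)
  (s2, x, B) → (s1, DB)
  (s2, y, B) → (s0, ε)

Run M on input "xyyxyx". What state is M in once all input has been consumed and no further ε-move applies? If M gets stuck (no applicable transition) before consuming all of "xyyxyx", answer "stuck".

(s0, xyyxyx, Z)
  read x, top Z: go to s1, push Z → (s1, yyxyx, Z)
  read y, top Z: go to s2, push BZ → (s2, yxyx, BZ)
  read y, top B: go to s0, push ε → (s0, xyx, Z)
  read x, top Z: go to s1, push Z → (s1, yx, Z)
  read y, top Z: go to s2, push BZ → (s2, x, BZ)
  read x, top B: go to s1, push DB → (s1, ε, DBZ)
All input consumed; M is in state s1.

s1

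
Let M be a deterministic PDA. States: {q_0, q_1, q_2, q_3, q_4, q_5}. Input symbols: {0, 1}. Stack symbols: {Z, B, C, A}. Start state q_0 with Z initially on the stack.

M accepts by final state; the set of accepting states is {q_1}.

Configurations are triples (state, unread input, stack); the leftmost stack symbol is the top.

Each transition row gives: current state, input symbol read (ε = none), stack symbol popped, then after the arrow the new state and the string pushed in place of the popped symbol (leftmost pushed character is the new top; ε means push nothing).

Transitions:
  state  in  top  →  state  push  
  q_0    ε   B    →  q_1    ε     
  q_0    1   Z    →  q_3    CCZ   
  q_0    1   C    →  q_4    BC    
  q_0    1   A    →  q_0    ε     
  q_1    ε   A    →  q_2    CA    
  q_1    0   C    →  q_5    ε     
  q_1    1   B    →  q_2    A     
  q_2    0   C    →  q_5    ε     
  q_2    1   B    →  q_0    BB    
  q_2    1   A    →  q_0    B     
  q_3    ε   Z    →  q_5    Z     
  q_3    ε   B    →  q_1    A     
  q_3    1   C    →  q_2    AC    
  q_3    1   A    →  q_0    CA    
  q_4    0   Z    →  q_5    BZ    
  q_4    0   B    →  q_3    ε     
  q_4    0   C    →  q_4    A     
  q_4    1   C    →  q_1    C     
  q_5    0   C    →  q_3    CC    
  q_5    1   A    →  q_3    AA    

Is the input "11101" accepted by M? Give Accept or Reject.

Reject

(q_0, 11101, Z) ⊢ (q_3, 1101, CCZ) ⊢ (q_2, 101, ACCZ) ⊢ (q_0, 01, BCCZ) ⊢ (q_1, 01, CCZ) ⊢ (q_5, 1, CZ)
No transition applies at (q_5, 1, CZ); input not fully consumed.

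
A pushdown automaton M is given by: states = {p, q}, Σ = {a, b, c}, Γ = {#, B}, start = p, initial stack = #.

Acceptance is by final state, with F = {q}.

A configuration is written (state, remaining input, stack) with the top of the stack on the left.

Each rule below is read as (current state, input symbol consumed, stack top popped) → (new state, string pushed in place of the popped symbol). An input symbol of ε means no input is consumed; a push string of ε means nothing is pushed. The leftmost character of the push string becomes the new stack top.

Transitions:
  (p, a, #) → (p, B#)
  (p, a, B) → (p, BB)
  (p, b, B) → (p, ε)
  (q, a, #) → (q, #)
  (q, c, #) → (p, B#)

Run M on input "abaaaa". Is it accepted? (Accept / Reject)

Reject

No computation consumes all input and reaches a final state.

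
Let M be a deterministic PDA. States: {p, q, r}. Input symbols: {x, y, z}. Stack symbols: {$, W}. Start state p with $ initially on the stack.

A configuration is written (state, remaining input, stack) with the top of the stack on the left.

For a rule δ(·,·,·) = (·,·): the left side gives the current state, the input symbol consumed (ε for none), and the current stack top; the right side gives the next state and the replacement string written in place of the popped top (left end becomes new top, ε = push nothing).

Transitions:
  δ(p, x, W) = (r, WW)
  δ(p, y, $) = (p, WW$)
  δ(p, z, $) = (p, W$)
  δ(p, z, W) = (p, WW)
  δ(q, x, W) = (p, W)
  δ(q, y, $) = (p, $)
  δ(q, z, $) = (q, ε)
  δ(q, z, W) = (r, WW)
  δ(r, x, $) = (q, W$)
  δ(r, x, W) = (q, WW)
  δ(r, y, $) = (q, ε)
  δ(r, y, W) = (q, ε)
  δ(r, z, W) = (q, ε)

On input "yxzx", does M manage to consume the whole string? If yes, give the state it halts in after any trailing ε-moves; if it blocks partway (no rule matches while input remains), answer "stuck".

p

(p, yxzx, $)
  read y, top $: go to p, push WW$ → (p, xzx, WW$)
  read x, top W: go to r, push WW → (r, zx, WWW$)
  read z, top W: go to q, push ε → (q, x, WW$)
  read x, top W: go to p, push W → (p, ε, WW$)
All input consumed; M is in state p.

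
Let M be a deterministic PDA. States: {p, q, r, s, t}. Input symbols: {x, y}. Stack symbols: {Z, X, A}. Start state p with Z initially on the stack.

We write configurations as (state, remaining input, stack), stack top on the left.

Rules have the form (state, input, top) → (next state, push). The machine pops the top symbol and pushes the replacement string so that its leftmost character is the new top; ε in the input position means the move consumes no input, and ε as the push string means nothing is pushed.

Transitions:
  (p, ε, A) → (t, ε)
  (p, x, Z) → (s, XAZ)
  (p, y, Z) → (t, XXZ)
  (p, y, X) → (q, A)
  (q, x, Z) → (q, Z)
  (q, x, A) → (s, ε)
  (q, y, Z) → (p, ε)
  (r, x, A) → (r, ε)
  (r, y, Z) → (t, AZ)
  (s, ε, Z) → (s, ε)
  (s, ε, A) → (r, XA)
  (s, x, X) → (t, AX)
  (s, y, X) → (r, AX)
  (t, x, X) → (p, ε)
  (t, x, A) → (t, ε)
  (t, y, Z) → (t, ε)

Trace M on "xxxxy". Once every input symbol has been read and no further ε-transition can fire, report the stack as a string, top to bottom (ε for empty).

(p, xxxxy, Z)
  read x, top Z: go to s, push XAZ → (s, xxxy, XAZ)
  read x, top X: go to t, push AX → (t, xxy, AXAZ)
  read x, top A: go to t, push ε → (t, xy, XAZ)
  read x, top X: go to p, push ε → (p, y, AZ)
  ε-move, top A: go to t, push ε → (t, y, Z)
  read y, top Z: go to t, push ε → (t, ε, ε)
All input consumed in state t with stack ε.

ε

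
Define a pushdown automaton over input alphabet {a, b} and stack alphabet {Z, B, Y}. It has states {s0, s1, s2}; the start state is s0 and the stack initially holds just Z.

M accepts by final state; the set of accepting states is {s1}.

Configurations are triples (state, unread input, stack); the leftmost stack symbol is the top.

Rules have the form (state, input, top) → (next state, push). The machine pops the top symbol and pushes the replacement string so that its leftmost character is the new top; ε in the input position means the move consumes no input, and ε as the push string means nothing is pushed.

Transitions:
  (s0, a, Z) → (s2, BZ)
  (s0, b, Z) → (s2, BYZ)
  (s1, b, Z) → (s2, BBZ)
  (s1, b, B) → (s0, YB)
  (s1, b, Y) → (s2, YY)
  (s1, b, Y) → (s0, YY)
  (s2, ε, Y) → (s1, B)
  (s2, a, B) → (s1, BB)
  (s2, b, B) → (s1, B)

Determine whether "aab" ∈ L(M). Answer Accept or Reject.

Reject

No computation consumes all input and reaches a final state.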